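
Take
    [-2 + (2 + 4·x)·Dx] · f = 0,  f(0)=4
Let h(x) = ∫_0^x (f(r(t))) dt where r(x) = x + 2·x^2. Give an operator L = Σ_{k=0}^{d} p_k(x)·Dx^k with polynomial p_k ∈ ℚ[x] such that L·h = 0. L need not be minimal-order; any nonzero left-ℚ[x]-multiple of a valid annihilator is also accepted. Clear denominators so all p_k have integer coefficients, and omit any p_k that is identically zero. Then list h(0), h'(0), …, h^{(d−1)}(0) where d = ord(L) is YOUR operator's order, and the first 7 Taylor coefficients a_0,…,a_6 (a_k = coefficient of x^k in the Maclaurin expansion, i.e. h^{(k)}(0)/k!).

L = (-1 - 4·x)·Dx + (1 + 2·x + 4·x^2)·Dx^2  (order 2).
h: a_k = 0, 4, 2, 2, -3/2, 3/10, 5/4, …
ICs: h(0) = 0, h′(0) = 4.

f: a_k = 4, 4, -2, 2, -5/2, 7/2, -21/4, …
f∘r: x↦r, Dx↦Dx/r' in L_f ⇒ L₀.
h=∫₀ˣh₀: take L = L₀·Dx.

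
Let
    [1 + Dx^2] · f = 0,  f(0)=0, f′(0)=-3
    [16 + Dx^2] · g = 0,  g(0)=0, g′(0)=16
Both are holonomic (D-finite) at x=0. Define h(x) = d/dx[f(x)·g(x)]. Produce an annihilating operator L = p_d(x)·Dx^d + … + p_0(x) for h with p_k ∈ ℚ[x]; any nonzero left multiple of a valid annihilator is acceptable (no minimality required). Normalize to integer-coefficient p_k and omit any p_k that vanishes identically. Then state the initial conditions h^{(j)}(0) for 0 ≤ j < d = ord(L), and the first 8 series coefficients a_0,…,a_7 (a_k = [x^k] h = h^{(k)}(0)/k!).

f: a_k = 0, -3, 0, 1/2, 0, -1/40, 0, 1/1680, …
g: a_k = 0, 16, 0, -128/3, 0, 512/15, 0, -4096/315, …
L₀ := L_f ⊗_s L_g (sym. prod.), ord ≤ 4.
h=h₀': d/dx-closure on L₀ ⇒ L.
L = 225 + 34·Dx^2 + Dx^4  (order 4).
h: a_k = 0, -96, 0, 544, 0, -3724/5, 0, 48008/105, …
ICs: h(0) = 0, h′(0) = -96, h′′(0) = 0, h′′′(0) = 3264.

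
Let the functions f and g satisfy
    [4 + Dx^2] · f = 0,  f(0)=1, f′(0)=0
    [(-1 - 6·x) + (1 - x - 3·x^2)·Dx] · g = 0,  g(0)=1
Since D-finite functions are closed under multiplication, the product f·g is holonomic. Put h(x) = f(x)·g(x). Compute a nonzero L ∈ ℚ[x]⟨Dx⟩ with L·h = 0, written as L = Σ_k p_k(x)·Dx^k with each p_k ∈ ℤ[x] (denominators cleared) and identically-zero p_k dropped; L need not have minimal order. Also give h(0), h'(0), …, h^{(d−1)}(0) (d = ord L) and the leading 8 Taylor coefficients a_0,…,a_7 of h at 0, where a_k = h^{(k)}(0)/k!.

L = (2 + 4·x + 12·x^2) + (2 + 12·x)·Dx + (-1 + x + 3·x^2)·Dx^2  (order 2).
h: a_k = 1, 1, 2, 5, 35/3, 80/3, 2771/45, 6371/45, …
ICs: h(0) = 1, h′(0) = 1.

f: a_k = 1, 0, -2, 0, 2/3, 0, -4/45, 0, …
g: a_k = 1, 1, 4, 7, 19, 40, 97, 217, …
L₀ := L_f ⊗_s L_g (sym. prod.), ord ≤ 2.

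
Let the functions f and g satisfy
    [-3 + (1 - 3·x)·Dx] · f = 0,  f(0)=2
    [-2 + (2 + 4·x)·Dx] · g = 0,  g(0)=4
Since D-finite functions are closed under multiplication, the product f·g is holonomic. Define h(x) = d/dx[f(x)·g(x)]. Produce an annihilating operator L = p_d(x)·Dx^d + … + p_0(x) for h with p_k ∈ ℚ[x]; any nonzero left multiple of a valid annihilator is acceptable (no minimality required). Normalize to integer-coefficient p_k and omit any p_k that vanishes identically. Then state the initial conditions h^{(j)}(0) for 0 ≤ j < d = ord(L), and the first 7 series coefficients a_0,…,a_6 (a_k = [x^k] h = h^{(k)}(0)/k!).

L = (23 + 72·x + 27·x^2) + (-4 + x + 27·x^2 + 18·x^3)·Dx  (order 1).
h: a_k = 32, 184, 840, 3340, 12560, 45153, 158151, …
ICs: h(0) = 32.

f: a_k = 2, 6, 18, 54, 162, 486, 1458, …
g: a_k = 4, 4, -2, 2, -5/2, 7/2, -21/4, …
Product ⇒ symmetric product L₀, ord ≤ 1.
h=h₀': d/dx-closure on L₀ ⇒ L.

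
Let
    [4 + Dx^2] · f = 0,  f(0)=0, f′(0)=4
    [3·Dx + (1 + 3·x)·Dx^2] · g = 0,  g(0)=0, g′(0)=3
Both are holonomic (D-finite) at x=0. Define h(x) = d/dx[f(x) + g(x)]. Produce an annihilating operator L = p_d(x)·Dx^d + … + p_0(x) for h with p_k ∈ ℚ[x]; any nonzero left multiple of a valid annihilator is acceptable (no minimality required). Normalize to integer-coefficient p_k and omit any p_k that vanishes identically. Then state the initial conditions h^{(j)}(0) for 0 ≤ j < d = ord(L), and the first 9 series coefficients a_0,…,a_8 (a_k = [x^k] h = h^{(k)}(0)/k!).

f: a_k = 0, 4, 0, -8/3, 0, 8/15, 0, -16/315, 0, …
g: a_k = 0, 3, -9/2, 9, -81/4, 243/5, -243/2, 2187/7, -6561/8, …
Weyl lclm of L_f,L_g ⇒ L₀ (ord ≤ 4).
h=h₀': d/dx-closure on L₀ ⇒ L.
L = (348 + 144·x + 216·x^2) + (44 + 180·x + 216·x^2 + 216·x^3)·Dx + (87 + 36·x + 54·x^2)·Dx^2 + (11 + 45·x + 54·x^2 + 54·x^3)·Dx^3  (order 3).
h: a_k = 7, -9, 19, -81, 737/3, -729, 98399/45, -6561, 6200153/315, …
ICs: h(0) = 7, h′(0) = -9, h′′(0) = 38.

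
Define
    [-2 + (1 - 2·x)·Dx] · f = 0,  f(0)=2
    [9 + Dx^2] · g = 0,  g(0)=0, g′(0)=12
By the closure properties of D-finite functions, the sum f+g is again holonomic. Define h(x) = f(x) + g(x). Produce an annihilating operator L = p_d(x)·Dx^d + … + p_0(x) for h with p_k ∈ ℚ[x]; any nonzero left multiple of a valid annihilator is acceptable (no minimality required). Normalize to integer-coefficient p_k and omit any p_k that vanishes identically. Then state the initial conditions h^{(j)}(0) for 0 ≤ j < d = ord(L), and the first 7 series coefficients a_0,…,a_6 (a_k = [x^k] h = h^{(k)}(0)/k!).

L = (594 - 648·x + 648·x^2) + (-153 + 630·x - 972·x^2 + 648·x^3)·Dx + (66 - 72·x + 72·x^2)·Dx^2 + (-17 + 70·x - 108·x^2 + 72·x^3)·Dx^3  (order 3).
h: a_k = 2, 16, 8, -2, 32, 721/10, 128, …
ICs: h(0) = 2, h′(0) = 16, h′′(0) = 16.

f: a_k = 2, 4, 8, 16, 32, 64, 128, …
g: a_k = 0, 12, 0, -18, 0, 81/10, 0, …
f+g: L₀ = lclm(L_f,L_g), ord ≤ 1+2.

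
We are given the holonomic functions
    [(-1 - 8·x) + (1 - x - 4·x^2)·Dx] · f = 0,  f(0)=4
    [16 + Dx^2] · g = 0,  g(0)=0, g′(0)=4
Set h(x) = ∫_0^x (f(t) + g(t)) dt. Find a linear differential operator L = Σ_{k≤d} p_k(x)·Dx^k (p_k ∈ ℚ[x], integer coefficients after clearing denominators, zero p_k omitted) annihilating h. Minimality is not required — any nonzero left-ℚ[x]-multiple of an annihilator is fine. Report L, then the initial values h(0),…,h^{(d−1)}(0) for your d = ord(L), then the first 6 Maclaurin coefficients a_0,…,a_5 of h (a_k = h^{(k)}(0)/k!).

f: a_k = 4, 4, 20, 36, 116, 260, …
g: a_k = 0, 4, 0, -32/3, 0, 128/15, …
Weyl lclm of L_f,L_g ⇒ L₀ (ord ≤ 3).
h=∫₀ˣh₀: take L = L₀·Dx.
L = (560 + 4608·x + 1664·x^2 + 6144·x^3 + 10240·x^4 + 16384·x^5)·Dx + (-208 + 272·x + 896·x^2 - 1408·x^3 - 1536·x^4 + 6144·x^5 + 8192·x^6)·Dx^2 + (35 + 288·x + 104·x^2 + 384·x^3 + 640·x^4 + 1024·x^5)·Dx^3 + (-13 + 17·x + 56·x^2 - 88·x^3 - 96·x^4 + 384·x^5 + 512·x^6)·Dx^4  (order 4).
h: a_k = 0, 4, 4, 20/3, 19/3, 116/5, …
ICs: h(0) = 0, h′(0) = 4, h′′(0) = 8, h′′′(0) = 40.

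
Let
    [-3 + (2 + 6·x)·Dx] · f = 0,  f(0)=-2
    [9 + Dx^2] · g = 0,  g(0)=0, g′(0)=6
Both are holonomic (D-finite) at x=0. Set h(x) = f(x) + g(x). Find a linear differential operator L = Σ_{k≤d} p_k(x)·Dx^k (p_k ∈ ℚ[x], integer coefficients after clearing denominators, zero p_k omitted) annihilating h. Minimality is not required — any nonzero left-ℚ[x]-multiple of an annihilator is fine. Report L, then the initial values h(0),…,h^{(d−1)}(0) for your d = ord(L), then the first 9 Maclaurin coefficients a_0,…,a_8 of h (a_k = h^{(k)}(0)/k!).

L = (-63 - 216·x - 324·x^2) + (18 + 198·x + 648·x^2 + 648·x^3)·Dx + (-7 - 24·x - 36·x^2)·Dx^2 + (2 + 22·x + 72·x^2 + 72·x^3)·Dx^3  (order 3).
h: a_k = -2, 3, 9/4, -99/8, 405/64, -5913/640, 15309/512, -2557089/35840, 2814669/16384, …
ICs: h(0) = -2, h′(0) = 3, h′′(0) = 9/2.

f: a_k = -2, -3, 9/4, -27/8, 405/64, -1701/128, 15309/512, -72171/1024, 2814669/16384, …
g: a_k = 0, 6, 0, -9, 0, 81/20, 0, -243/280, 0, …
Weyl lclm of L_f,L_g ⇒ L₀ (ord ≤ 3).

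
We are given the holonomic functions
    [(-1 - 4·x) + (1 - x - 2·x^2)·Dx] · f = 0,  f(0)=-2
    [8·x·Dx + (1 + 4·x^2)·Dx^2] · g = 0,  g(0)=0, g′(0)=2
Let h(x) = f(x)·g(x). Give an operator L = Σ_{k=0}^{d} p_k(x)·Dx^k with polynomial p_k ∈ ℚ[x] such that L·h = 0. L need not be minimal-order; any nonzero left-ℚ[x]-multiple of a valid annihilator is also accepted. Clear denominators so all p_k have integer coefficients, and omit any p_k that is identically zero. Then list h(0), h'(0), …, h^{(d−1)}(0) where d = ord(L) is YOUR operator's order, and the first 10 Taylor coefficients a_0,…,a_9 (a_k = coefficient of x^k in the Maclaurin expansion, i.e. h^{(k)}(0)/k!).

L = (4 + 8·x + 48·x^2) + (2 + 16·x^2 + 48·x^3)·Dx + (-1 + x - 2·x^2 + 4·x^3 + 8·x^4)·Dx^2  (order 2).
h: a_k = 0, -4, -4, -20/3, -44/3, -204/5, -1052/15, -12092/105, -1788/7, -188852/315, …
ICs: h(0) = 0, h′(0) = -4.

f: a_k = -2, -2, -6, -10, -22, -42, -86, -170, -342, -682, …
g: a_k = 0, 2, 0, -8/3, 0, 32/5, 0, -128/7, 0, 512/9, …
L₀ := L_f ⊗_s L_g (sym. prod.), ord ≤ 2.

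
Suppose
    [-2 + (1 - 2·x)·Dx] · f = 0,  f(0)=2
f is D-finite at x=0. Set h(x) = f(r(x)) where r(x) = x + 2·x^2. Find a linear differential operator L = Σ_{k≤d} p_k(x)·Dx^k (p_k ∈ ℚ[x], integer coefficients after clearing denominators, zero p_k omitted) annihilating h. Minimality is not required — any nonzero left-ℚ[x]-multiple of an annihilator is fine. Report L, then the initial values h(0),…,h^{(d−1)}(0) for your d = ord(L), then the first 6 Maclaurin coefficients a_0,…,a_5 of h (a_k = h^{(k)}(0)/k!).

f: a_k = 2, 4, 8, 16, 32, 64, …
Change of var in L_f (x↦r) gives L₀.
L = (2 + 8·x) + (-1 + 2·x + 4·x^2)·Dx  (order 1).
h: a_k = 2, 4, 16, 48, 160, 512, …
ICs: h(0) = 2.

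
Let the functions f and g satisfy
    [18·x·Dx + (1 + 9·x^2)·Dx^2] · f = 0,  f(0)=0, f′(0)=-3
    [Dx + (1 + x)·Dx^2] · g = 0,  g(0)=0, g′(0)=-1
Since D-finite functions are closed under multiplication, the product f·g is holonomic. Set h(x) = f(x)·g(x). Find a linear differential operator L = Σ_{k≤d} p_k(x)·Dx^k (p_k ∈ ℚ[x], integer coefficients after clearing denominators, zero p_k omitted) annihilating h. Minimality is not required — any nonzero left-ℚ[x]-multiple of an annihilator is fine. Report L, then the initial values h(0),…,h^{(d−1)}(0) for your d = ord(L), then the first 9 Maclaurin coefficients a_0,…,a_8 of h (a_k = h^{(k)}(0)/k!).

L = (1368 + 2700·x + 37584·x^2 + 95580·x^3 + 87480·x^4 + 37908·x^5 + 26244·x^7)·Dx + (1298 + 9180·x + 54612·x^2 + 194724·x^3 + 324000·x^4 + 271188·x^5 + 102060·x^6 + 78732·x^7 + 91854·x^8)·Dx^2 + (76 + 2848·x + 12096·x^2 + 43992·x^3 + 117288·x^4 + 173016·x^5 + 139968·x^6 + 75816·x^7 + 78732·x^8 + 52488·x^9)·Dx^3 + (37 + 146·x + 901·x^2 + 2808·x^3 + 7362·x^4 + 15228·x^5 + 21546·x^6 + 17496·x^7 + 12393·x^8 + 13122·x^9 + 6561·x^10)·Dx^4  (order 4).
h: a_k = 0, 0, 3, -3/2, -8, 15/4, 231/5, -451/20, -1488/5, …
ICs: h(0) = 0, h′(0) = 0, h′′(0) = 6, h′′′(0) = -9.

f: a_k = 0, -3, 0, 9, 0, -243/5, 0, 2187/7, 0, …
g: a_k = 0, -1, 1/2, -1/3, 1/4, -1/5, 1/6, -1/7, 1/8, …
Product ⇒ symmetric product L₀, ord ≤ 4.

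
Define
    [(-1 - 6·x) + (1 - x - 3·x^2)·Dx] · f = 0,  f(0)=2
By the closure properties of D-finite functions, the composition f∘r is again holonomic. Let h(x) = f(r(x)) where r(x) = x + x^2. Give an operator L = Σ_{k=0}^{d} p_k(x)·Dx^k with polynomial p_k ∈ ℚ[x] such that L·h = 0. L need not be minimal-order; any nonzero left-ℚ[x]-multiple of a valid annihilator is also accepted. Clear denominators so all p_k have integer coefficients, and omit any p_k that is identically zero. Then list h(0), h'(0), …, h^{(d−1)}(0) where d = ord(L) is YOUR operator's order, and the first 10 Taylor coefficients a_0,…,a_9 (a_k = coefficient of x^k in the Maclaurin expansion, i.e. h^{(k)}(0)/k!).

f: a_k = 2, 2, 8, 14, 38, 80, 194, 434, 1016, 2318, …
L₀ from L_f via x↦r, Dx↦r'^{-1}Dx.
L = (1 + 8·x + 18·x^2 + 12·x^3) + (-1 + x + 4·x^2 + 6·x^3 + 3·x^4)·Dx  (order 1).
h: a_k = 2, 2, 10, 30, 88, 274, 836, 2550, 7802, 23840, …
ICs: h(0) = 2.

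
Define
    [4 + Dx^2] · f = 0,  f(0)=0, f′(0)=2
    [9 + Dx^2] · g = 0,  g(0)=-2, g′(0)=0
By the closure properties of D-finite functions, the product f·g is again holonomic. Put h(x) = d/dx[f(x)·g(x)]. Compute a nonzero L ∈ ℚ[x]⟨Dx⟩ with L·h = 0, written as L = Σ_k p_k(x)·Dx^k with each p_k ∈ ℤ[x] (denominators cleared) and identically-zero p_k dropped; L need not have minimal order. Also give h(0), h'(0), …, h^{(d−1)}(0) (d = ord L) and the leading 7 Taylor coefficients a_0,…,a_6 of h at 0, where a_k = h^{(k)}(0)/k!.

L = 25 + 26·Dx^2 + Dx^4  (order 4).
h: a_k = -4, 0, 62, 0, -781/6, 0, 19531/180, …
ICs: h(0) = -4, h′(0) = 0, h′′(0) = 124, h′′′(0) = 0.

f: a_k = 0, 2, 0, -4/3, 0, 4/15, 0, …
g: a_k = -2, 0, 9, 0, -27/4, 0, 81/40, …
Product ⇒ symmetric product L₀, ord ≤ 4.
Derive L from L₀ (diff closure).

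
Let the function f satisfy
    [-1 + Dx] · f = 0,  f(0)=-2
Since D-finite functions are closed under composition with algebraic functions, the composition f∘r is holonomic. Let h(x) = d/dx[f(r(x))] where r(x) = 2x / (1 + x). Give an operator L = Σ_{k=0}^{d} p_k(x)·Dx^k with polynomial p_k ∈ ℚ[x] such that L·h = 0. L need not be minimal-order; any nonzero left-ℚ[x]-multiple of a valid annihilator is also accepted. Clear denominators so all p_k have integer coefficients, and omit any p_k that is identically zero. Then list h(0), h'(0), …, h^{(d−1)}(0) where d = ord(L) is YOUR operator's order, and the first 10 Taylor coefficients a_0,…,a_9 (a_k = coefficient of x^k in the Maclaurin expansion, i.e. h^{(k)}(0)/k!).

L = -2·x + (-1 - 2·x - x^2)·Dx  (order 1).
h: a_k = -4, 0, 4, -16/3, 4, -16/15, -20/9, 512/105, -284/45, 17984/2835, …
ICs: h(0) = -4.

f: a_k = -2, -2, -1, -1/3, -1/12, -1/60, -1/360, -1/2520, -1/20160, -1/181440, …
Change of var in L_f (x↦r) gives L₀.
Differentiate: ansatz ord ≤ ord L₀ ⇒ L.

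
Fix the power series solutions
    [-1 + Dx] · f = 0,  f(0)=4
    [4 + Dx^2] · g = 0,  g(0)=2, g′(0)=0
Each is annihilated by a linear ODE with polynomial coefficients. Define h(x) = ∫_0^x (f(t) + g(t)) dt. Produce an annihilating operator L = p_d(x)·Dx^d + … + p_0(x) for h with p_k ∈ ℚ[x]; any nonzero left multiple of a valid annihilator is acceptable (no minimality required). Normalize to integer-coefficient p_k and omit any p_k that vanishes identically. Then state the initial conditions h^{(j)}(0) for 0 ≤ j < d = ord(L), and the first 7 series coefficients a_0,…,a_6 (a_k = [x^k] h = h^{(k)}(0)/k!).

L = -4·Dx + 4·Dx^2 - Dx^3 + Dx^4  (order 4).
h: a_k = 0, 6, 2, -2/3, 1/6, 3/10, 1/180, …
ICs: h(0) = 0, h′(0) = 6, h′′(0) = 4, h′′′(0) = -4.

f: a_k = 4, 4, 2, 2/3, 1/6, 1/30, 1/180, …
g: a_k = 2, 0, -4, 0, 4/3, 0, -8/45, …
L₀ := lclm(L_f,L_g); ord L₀ ≤ 1+2.
∫: right-multiply L₀ by Dx.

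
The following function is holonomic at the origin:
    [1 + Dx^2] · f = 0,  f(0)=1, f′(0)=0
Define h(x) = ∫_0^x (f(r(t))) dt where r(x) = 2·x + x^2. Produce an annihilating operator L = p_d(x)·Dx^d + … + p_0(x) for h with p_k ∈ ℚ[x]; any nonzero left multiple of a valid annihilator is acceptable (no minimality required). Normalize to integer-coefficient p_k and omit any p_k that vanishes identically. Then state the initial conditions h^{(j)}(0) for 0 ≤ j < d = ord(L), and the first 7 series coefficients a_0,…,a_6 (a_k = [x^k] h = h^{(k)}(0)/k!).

L = (4 + 12·x + 12·x^2 + 4·x^3)·Dx - Dx^2 + (1 + x)·Dx^3  (order 3).
h: a_k = 0, 1, 0, -2/3, -1/2, 1/30, 2/9, …
ICs: h(0) = 0, h′(0) = 1, h′′(0) = 0.

f: a_k = 1, 0, -1/2, 0, 1/24, 0, -1/720, …
f∘r: x↦r, Dx↦Dx/r' in L_f ⇒ L₀.
h=∫h₀ ⇒ L = L₀·Dx.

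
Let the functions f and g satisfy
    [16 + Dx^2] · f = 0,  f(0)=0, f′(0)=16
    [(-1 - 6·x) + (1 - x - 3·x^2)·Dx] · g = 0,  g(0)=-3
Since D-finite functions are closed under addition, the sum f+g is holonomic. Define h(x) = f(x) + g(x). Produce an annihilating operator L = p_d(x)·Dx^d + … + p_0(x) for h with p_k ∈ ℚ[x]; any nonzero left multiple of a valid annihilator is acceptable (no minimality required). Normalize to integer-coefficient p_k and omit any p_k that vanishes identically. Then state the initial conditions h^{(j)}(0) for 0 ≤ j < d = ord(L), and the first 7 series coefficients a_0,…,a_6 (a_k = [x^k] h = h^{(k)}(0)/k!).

f: a_k = 0, 16, 0, -128/3, 0, 512/15, 0, …
g: a_k = -3, -3, -12, -21, -57, -120, -291, …
Weyl lclm of L_f,L_g ⇒ L₀ (ord ≤ 3).
L = (-464 - 2816·x - 416·x^2 - 2112·x^3 - 5760·x^4 - 6912·x^5) + (192 - 304·x - 672·x^2 + 1312·x^3 + 1008·x^4 - 3456·x^5 - 3456·x^6)·Dx + (-29 - 176·x - 26·x^2 - 132·x^3 - 360·x^4 - 432·x^5)·Dx^2 + (12 - 19·x - 42·x^2 + 82·x^3 + 63·x^4 - 216·x^5 - 216·x^6)·Dx^3  (order 3).
h: a_k = -3, 13, -12, -191/3, -57, -1288/15, -291, …
ICs: h(0) = -3, h′(0) = 13, h′′(0) = -24.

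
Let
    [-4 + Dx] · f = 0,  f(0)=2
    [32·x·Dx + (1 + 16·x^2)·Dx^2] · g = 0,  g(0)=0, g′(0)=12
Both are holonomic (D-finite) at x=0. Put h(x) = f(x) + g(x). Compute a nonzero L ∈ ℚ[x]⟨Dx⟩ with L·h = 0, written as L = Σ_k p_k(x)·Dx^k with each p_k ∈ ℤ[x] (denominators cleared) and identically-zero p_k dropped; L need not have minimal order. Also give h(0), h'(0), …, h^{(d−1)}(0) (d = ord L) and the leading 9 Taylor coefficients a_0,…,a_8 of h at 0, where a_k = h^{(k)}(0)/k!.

f: a_k = 2, 8, 16, 64/3, 64/3, 256/15, 512/45, 2048/315, 1024/315, …
g: a_k = 0, 12, 0, -64, 0, 3072/5, 0, -49152/7, 0, …
h₀=f+g: left-lcm gives L₀, ord ≤ 3.
L = (32 - 256·x - 512·x^2)·Dx + (-12 + 48·x + 64·x^2 - 256·x^3)·Dx^2 + (1 + 4·x + 16·x^2 + 64·x^3)·Dx^3  (order 3).
h: a_k = 2, 20, 16, -128/3, 64/3, 9472/15, 512/45, -2209792/315, 1024/315, …
ICs: h(0) = 2, h′(0) = 20, h′′(0) = 32.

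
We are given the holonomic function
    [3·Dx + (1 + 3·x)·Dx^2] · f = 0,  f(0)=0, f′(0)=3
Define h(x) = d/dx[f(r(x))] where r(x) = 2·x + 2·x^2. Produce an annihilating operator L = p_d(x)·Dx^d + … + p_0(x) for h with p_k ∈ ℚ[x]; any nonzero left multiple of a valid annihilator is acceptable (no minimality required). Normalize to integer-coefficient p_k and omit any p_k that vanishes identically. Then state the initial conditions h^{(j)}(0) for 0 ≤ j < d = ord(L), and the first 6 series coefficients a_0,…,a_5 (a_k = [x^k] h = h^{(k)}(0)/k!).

L = (4 + 12·x + 12·x^2) + (1 + 8·x + 18·x^2 + 12·x^3)·Dx  (order 1).
h: a_k = 6, -24, 108, -504, 2376, -11232, …
ICs: h(0) = 6.

f: a_k = 0, 3, -9/2, 9, -81/4, 243/5, …
f∘r: x↦r, Dx↦Dx/r' in L_f ⇒ L₀.
Differentiate: ansatz ord ≤ ord L₀ ⇒ L.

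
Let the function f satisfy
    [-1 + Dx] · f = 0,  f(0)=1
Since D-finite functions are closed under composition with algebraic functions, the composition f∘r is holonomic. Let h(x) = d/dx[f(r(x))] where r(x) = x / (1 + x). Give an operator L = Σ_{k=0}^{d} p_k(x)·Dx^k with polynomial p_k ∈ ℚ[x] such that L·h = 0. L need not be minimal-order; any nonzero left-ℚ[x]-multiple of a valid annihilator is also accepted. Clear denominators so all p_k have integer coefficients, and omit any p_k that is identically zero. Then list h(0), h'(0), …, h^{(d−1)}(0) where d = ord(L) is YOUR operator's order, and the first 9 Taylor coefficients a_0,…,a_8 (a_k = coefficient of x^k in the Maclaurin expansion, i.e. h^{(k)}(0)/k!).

L = (-1 - 2·x) + (-1 - 2·x - x^2)·Dx  (order 1).
h: a_k = 1, -1, 1/2, 1/6, -19/24, 151/120, -1091/720, 7841/5040, -56519/40320, …
ICs: h(0) = 1.

f: a_k = 1, 1, 1/2, 1/6, 1/24, 1/120, 1/720, 1/5040, 1/40320, …
f∘r: x↦r, Dx↦Dx/r' in L_f ⇒ L₀.
Differentiate: ansatz ord ≤ ord L₀ ⇒ L.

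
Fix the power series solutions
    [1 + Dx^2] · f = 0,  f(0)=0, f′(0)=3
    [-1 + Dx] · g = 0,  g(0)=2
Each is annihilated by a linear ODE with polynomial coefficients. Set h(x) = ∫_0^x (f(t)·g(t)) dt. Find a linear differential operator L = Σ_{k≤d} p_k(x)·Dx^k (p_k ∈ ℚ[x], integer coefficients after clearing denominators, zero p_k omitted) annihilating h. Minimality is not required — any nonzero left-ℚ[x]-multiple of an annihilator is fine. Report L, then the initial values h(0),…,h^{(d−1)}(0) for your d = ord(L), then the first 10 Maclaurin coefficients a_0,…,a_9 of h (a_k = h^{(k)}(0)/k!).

f: a_k = 0, 3, 0, -1/2, 0, 1/40, 0, -1/1680, 0, 1/120960, …
g: a_k = 2, 2, 1, 1/3, 1/12, 1/60, 1/360, 1/2520, 1/20160, 1/181440, …
Product ⇒ symmetric product L₀, ord ≤ 2.
∫: right-multiply L₀ by Dx.
L = 2·Dx - 2·Dx^2 + Dx^3  (order 3).
h: a_k = 0, 0, 3, 2, 1/2, 0, -1/30, -1/105, -1/840, 0, …
ICs: h(0) = 0, h′(0) = 0, h′′(0) = 6.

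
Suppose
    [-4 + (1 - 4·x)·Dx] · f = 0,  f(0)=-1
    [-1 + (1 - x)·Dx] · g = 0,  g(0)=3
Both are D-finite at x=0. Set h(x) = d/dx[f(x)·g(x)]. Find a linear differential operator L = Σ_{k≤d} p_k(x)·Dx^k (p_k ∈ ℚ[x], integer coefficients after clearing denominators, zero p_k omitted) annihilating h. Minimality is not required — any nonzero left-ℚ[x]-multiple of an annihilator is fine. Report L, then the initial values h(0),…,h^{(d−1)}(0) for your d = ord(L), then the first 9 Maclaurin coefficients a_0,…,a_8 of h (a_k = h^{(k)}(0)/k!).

L = (42 - 120·x + 96·x^2) + (-5 + 33·x - 60·x^2 + 32·x^3)·Dx  (order 1).
h: a_k = -15, -126, -765, -4092, -20475, -98298, -458745, -2097144, -9437175, …
ICs: h(0) = -15.

f: a_k = -1, -4, -16, -64, -256, -1024, -4096, -16384, -65536, …
g: a_k = 3, 3, 3, 3, 3, 3, 3, 3, 3, …
Product ⇒ symmetric product L₀, ord ≤ 1.
Derive L from L₀ (diff closure).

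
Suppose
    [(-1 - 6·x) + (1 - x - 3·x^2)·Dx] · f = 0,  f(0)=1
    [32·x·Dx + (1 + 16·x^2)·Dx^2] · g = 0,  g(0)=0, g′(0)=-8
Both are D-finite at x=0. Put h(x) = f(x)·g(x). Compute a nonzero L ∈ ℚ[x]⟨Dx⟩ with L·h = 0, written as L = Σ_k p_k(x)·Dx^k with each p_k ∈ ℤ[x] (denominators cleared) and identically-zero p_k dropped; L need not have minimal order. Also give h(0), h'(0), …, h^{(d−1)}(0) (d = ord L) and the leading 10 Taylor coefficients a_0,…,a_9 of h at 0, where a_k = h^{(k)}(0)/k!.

L = (6 + 32·x + 288·x^2) + (2 - 20·x + 64·x^2 + 288·x^3)·Dx + (-1 + x - 13·x^2 + 16·x^3 + 48·x^4)·Dx^2  (order 2).
h: a_k = 0, -8, -8, 32/3, -40/3, -5864/15, -6464/15, 323128/105, 187384/105, -14879776/315, …
ICs: h(0) = 0, h′(0) = -8.

f: a_k = 1, 1, 4, 7, 19, 40, 97, 217, 508, 1159, …
g: a_k = 0, -8, 0, 128/3, 0, -2048/5, 0, 32768/7, 0, -524288/9, …
f·g: L₀ = L_f ⊗_s L_g, ord ≤ 1·2.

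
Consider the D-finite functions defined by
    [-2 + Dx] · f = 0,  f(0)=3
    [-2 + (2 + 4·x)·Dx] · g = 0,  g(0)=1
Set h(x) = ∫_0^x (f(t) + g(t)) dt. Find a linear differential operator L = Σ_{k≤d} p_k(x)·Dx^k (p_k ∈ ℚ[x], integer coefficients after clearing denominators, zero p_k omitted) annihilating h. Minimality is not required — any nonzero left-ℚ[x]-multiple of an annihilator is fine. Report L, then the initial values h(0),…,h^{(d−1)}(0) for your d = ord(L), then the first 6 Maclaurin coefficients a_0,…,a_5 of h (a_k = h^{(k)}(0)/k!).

L = (6 + 8·x)·Dx + (-5 - 16·x - 16·x^2)·Dx^2 + (1 + 6·x + 8·x^2)·Dx^3  (order 3).
h: a_k = 0, 4, 7/2, 11/6, 9/8, 11/40, …
ICs: h(0) = 0, h′(0) = 4, h′′(0) = 7.

f: a_k = 3, 6, 6, 4, 2, 4/5, …
g: a_k = 1, 1, -1/2, 1/2, -5/8, 7/8, …
h₀=f+g: left-lcm gives L₀, ord ≤ 2.
h=∫₀ˣh₀: take L = L₀·Dx.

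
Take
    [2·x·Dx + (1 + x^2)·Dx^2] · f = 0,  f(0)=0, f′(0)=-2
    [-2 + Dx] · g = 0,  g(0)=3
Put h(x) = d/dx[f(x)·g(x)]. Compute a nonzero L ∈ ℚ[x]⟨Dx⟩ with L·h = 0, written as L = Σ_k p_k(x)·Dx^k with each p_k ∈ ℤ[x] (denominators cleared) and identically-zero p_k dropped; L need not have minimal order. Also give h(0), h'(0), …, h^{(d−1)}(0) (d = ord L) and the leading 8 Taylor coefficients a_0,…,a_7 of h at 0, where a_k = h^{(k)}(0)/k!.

f: a_k = 0, -2, 0, 2/3, 0, -2/5, 0, 2/7, …
g: a_k = 3, 6, 6, 4, 2, 4/5, 4/15, 8/105, …
h₀=f·g: eliminate ⇒ L₀, order ≤ 2·1.
h₀' ⇒ L via d/dx closure of L₀.
L = (2 - 8·x + 14·x^2 - 8·x^3 + 4·x^4) + (-3 + 6·x - 11·x^2 + 6·x^3 - 4·x^4)·Dx + (1 - x + 2·x^2 - x^3 + x^4)·Dx^2  (order 2).
h: a_k = -6, -24, -30, -16, -6, -8, -26/5, 416/105, …
ICs: h(0) = -6, h′(0) = -24.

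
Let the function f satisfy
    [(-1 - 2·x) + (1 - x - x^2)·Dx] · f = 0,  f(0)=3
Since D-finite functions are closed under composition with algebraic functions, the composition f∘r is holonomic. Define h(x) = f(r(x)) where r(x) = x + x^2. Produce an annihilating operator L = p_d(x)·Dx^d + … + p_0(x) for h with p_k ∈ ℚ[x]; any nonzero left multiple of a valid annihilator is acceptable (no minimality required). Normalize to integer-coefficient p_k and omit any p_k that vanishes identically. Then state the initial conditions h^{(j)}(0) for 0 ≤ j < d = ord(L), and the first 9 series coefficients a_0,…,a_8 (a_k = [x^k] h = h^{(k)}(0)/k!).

L = (1 + 4·x + 6·x^2 + 4·x^3) + (-1 + x + 2·x^2 + 2·x^3 + x^4)·Dx  (order 1).
h: a_k = 3, 3, 9, 21, 48, 111, 258, 597, 1383, …
ICs: h(0) = 3.

f: a_k = 3, 3, 6, 9, 15, 24, 39, 63, 102, …
Substitute x→r, Dx→(1/r')Dx; clear ⇒ L₀.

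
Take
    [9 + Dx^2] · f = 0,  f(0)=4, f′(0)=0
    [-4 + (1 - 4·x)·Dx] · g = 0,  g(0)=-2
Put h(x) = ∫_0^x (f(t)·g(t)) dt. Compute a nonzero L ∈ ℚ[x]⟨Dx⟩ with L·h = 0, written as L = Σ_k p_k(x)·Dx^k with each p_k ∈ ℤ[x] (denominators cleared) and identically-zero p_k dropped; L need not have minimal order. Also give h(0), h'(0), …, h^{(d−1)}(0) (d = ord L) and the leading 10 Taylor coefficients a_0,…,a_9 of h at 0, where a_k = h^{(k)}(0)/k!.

L = (-9 + 36·x)·Dx + 8·Dx^2 + (-1 + 4·x)·Dx^3  (order 3).
h: a_k = 0, -8, -16, -92/3, -92, -1499/5, -2998/3, -239759/70, -239759/20, -214824793/5040, …
ICs: h(0) = 0, h′(0) = -8, h′′(0) = -32.

f: a_k = 4, 0, -18, 0, 27/2, 0, -81/20, 0, 729/1120, 0, …
g: a_k = -2, -8, -32, -128, -512, -2048, -8192, -32768, -131072, -524288, …
L₀ := L_f ⊗_s L_g (sym. prod.), ord ≤ 2.
h=∫₀ˣh₀: take L = L₀·Dx.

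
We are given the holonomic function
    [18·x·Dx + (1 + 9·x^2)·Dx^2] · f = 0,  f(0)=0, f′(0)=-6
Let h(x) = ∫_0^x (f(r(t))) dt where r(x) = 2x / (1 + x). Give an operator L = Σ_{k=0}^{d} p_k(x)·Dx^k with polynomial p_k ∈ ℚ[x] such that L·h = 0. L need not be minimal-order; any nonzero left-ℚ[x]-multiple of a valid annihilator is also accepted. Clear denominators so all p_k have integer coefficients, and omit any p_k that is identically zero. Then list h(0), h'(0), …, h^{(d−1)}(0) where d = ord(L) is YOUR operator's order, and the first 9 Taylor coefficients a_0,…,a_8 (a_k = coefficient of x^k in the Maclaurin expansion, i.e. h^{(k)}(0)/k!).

L = (2 + 74·x)·Dx^2 + (1 + 2·x + 37·x^2)·Dx^3  (order 3).
h: a_k = 0, 0, -6, 4, 33, -84, -1882/5, 14124/7, 62079/14, …
ICs: h(0) = 0, h′(0) = 0, h′′(0) = -12.

f: a_k = 0, -6, 0, 18, 0, -486/5, 0, 4374/7, 0, …
Change of var in L_f (x↦r) gives L₀.
∫: right-multiply L₀ by Dx.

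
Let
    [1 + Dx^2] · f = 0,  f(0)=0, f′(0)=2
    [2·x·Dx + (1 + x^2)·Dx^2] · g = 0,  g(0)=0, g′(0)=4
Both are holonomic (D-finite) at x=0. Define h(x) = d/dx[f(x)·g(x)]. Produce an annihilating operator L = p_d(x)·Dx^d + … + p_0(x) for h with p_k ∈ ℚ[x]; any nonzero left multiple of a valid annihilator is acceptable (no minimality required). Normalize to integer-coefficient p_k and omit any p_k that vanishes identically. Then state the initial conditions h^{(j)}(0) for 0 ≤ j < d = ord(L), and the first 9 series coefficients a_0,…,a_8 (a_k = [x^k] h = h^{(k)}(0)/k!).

L = (110 + 294·x^2 + 461·x^4 + 96·x^6 + 12·x^8 + 2·x^10 + x^12) + (68·x + 284·x^3 + 280·x^5 + 80·x^7 + 20·x^9 + 4·x^11)·Dx + (120 + 340·x^2 + 534·x^4 + 148·x^6 + 32·x^8 + 8·x^10 + 2·x^12)·Dx^2 + (68·x + 284·x^3 + 280·x^5 + 80·x^7 + 20·x^9 + 4·x^11)·Dx^3 + (10 + 46·x^2 + 73·x^4 + 52·x^6 + 20·x^8 + 6·x^10 + x^12)·Dx^4  (order 4).
h: a_k = 0, 16, 0, -16, 0, 38/3, 0, -172/15, 0, …
ICs: h(0) = 0, h′(0) = 16, h′′(0) = 0, h′′′(0) = -96.

f: a_k = 0, 2, 0, -1/3, 0, 1/60, 0, -1/2520, 0, …
g: a_k = 0, 4, 0, -4/3, 0, 4/5, 0, -4/7, 0, …
f·g: L₀ = L_f ⊗_s L_g, ord ≤ 2·2.
h₀' ⇒ L via d/dx closure of L₀.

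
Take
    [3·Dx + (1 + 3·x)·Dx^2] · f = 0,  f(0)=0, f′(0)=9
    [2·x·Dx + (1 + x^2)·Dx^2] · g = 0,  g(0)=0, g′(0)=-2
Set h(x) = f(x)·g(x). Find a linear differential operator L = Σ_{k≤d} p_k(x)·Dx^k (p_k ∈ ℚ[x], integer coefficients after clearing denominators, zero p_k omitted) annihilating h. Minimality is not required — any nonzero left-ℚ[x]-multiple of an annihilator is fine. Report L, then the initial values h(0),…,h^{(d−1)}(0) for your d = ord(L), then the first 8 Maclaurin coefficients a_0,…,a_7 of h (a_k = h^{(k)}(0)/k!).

L = (264 + 1260·x + 1008·x^2 + 3420·x^3 + 3240·x^4 + 4212·x^5 + 324·x^7)·Dx + (178 + 660·x + 3828·x^2 + 7308·x^3 + 12960·x^4 + 10044·x^5 + 11340·x^6 + 324·x^7 + 1134·x^8)·Dx^2 + (132 + 608·x + 1728·x^2 + 4568·x^3 + 6456·x^4 + 8856·x^5 + 5184·x^6 + 5544·x^7 + 324·x^8 + 648·x^9)·Dx^3 + (13 + 102·x + 341·x^2 + 744·x^3 + 1138·x^4 + 1236·x^5 + 1386·x^6 + 648·x^7 + 657·x^8 + 54·x^9 + 81·x^10)·Dx^4  (order 4).
h: a_k = 0, 0, -18, 27, -48, 225/2, -1386/5, 6939/10, …
ICs: h(0) = 0, h′(0) = 0, h′′(0) = -36, h′′′(0) = 162.

f: a_k = 0, 9, -27/2, 27, -243/4, 729/5, -729/2, 6561/7, …
g: a_k = 0, -2, 0, 2/3, 0, -2/5, 0, 2/7, …
f·g: L₀ = L_f ⊗_s L_g, ord ≤ 2·2.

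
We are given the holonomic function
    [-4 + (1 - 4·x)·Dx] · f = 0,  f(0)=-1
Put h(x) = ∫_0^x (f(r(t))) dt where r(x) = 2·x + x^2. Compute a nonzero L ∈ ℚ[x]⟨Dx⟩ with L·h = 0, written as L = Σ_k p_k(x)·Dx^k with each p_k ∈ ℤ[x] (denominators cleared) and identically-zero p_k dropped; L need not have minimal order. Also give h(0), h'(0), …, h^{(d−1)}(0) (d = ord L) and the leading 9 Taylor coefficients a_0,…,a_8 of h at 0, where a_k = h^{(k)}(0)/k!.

f: a_k = -1, -4, -16, -64, -256, -1024, -4096, -16384, -65536, …
h₀=f(r): pull back L_f along r ⇒ L₀.
∫: right-multiply L₀ by Dx.
L = (8 + 8·x)·Dx + (-1 + 8·x + 4·x^2)·Dx^2  (order 2).
h: a_k = 0, -1, -4, -68/3, -144, -976, -20672/3, -350272/7, -370944, …
ICs: h(0) = 0, h′(0) = -1.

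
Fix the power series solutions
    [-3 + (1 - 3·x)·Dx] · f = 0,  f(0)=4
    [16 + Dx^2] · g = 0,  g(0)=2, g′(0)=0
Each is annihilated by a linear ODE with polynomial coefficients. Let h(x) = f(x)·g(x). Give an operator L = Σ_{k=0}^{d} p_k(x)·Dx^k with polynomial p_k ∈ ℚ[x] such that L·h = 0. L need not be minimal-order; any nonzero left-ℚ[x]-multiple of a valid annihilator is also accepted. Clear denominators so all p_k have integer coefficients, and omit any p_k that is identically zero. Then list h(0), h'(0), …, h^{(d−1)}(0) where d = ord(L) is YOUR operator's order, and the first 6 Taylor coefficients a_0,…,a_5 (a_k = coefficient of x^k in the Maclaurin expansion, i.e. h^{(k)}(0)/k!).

L = (-16 + 48·x) + 6·Dx + (-1 + 3·x)·Dx^2  (order 2).
h: a_k = 8, 24, 8, 24, 472/3, 472, …
ICs: h(0) = 8, h′(0) = 24.

f: a_k = 4, 12, 36, 108, 324, 972, …
g: a_k = 2, 0, -16, 0, 64/3, 0, …
h₀=f·g: eliminate ⇒ L₀, order ≤ 1·2.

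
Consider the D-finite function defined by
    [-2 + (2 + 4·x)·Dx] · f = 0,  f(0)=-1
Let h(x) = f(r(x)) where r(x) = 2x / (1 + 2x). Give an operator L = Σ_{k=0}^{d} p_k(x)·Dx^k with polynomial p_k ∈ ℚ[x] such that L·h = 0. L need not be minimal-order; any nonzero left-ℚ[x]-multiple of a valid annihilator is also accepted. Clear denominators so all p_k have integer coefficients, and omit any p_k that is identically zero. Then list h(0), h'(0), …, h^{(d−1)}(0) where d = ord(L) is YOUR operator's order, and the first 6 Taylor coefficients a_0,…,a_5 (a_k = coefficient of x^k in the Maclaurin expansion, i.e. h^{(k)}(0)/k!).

f: a_k = -1, -1, 1/2, -1/2, 5/8, -7/8, …
Substitute x→r, Dx→(1/r')Dx; clear ⇒ L₀.
L = -2 + (1 + 8·x + 12·x^2)·Dx  (order 1).
h: a_k = -1, -2, 6, -20, 74, -300, …
ICs: h(0) = -1.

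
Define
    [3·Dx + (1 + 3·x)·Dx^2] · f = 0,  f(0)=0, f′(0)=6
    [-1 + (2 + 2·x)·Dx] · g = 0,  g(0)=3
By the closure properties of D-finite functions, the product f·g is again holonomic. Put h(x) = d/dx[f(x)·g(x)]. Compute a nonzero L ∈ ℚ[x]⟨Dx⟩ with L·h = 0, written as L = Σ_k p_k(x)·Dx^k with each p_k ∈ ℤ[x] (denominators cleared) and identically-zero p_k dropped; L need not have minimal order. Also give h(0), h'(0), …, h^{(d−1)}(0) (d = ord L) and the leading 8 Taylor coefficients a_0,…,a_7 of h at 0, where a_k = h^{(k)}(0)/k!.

f: a_k = 0, 6, -9, 18, -81/2, 486/5, -243, 4374/7, …
g: a_k = 3, 3/2, -3/8, 3/16, -15/128, 21/256, -63/1024, 99/2048, …
L₀ := L_f ⊗_s L_g (sym. prod.), ord ≤ 2.
Derive L from L₀ (diff closure).
L = (-13 - 6·x + 3·x^2) + (-32 - 56·x + 24·x^3)·Dx + (-4 - 16·x - 8·x^2 + 16·x^3 + 12·x^4)·Dx^2  (order 2).
h: a_k = 18, -36, 459/4, -360, 70947/64, -540567/160, 26213571/2560, -34648749/1120, …
ICs: h(0) = 18, h′(0) = -36.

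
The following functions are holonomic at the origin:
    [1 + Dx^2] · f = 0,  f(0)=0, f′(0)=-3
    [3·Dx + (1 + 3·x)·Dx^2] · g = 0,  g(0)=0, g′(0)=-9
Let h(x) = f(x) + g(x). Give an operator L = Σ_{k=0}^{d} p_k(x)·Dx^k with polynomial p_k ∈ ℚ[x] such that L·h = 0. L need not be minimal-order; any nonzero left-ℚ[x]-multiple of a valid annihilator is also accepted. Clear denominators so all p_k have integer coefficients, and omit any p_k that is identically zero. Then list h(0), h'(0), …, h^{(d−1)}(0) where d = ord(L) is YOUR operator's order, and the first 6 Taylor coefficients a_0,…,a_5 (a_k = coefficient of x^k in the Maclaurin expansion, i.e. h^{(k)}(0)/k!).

L = (165 + 18·x + 27·x^2)·Dx + (19 + 63·x + 27·x^2 + 27·x^3)·Dx^2 + (165 + 18·x + 27·x^2)·Dx^3 + (19 + 63·x + 27·x^2 + 27·x^3)·Dx^4  (order 4).
h: a_k = 0, -12, 27/2, -53/2, 243/4, -5833/40, …
ICs: h(0) = 0, h′(0) = -12, h′′(0) = 27, h′′′(0) = -159.

f: a_k = 0, -3, 0, 1/2, 0, -1/40, …
g: a_k = 0, -9, 27/2, -27, 243/4, -729/5, …
f+g: L₀ = lclm(L_f,L_g), ord ≤ 2+2.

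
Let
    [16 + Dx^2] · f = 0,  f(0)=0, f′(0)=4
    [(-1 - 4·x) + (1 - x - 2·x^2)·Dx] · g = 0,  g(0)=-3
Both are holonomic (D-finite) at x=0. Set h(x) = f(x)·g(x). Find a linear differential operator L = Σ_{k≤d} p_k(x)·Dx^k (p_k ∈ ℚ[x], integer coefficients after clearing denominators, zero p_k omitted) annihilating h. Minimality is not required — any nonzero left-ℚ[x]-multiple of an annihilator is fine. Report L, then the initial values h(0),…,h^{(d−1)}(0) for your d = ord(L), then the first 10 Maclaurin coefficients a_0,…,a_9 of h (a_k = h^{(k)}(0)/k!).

L = (-12 + 16·x + 32·x^2) + (2 + 8·x)·Dx + (-1 + x + 2·x^2)·Dx^2  (order 2).
h: a_k = 0, -12, -12, -4, -28, -308/5, -588/5, -4852/21, -48956/105, -879332/945, …
ICs: h(0) = 0, h′(0) = -12.

f: a_k = 0, 4, 0, -32/3, 0, 128/15, 0, -1024/315, 0, 2048/2835, …
g: a_k = -3, -3, -9, -15, -33, -63, -129, -255, -513, -1023, …
f·g: L₀ = L_f ⊗_s L_g, ord ≤ 2·1.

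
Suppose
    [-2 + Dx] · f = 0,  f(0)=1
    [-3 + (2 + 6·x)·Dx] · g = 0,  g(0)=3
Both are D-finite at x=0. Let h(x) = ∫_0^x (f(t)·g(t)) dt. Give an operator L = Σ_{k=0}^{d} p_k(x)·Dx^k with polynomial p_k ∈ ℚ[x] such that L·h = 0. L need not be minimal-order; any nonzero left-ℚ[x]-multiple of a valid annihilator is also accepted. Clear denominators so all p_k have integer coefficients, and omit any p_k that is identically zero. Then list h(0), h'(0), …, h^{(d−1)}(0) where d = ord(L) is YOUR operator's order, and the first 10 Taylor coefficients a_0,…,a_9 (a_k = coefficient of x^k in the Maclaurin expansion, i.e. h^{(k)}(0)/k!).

f: a_k = 1, 2, 2, 4/3, 2/3, 4/15, 4/45, 8/315, 2/315, 4/2835, …
g: a_k = 3, 9/2, -27/8, 81/16, -1215/128, 5103/256, -45927/1024, 216513/2048, -8444007/32768, 42220035/65536, …
h₀=f·g: eliminate ⇒ L₀, order ≤ 1·1.
h=∫h₀ ⇒ L = L₀·Dx.
L = (-7 - 12·x)·Dx + (2 + 6·x)·Dx^2  (order 2).
h: a_k = 0, 3, 21/4, 31/8, 181/64, 241/640, 13279/7680, -276497/107520, 9930589/1720320, -56288873/4423680, …
ICs: h(0) = 0, h′(0) = 3.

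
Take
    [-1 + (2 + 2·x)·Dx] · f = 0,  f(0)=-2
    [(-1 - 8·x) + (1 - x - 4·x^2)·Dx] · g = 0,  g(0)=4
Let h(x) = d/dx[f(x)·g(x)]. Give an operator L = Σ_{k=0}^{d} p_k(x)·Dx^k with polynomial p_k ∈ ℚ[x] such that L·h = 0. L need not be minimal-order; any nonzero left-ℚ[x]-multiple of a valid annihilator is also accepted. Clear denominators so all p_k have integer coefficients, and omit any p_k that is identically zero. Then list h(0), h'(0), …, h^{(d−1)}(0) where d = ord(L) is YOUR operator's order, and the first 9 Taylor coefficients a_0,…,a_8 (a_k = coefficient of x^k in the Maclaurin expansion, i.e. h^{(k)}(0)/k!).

L = (43 + 210·x + 603·x^2 + 680·x^3 + 240·x^4) + (-6 - 34·x + 6·x^2 + 194·x^3 + 256·x^4 + 96·x^5)·Dx  (order 1).
h: a_k = -12, -86, -549/2, -4211/4, -100705/32, -645885/64, -7525945/256, -44759491/512, -2044232793/8192, …
ICs: h(0) = -12.

f: a_k = -2, -1, 1/4, -1/8, 5/64, -7/128, 21/512, -33/1024, 429/16384, …
g: a_k = 4, 4, 20, 36, 116, 260, 724, 1764, 4660, …
L₀ := L_f ⊗_s L_g (sym. prod.), ord ≤ 1.
Differentiate: ansatz ord ≤ ord L₀ ⇒ L.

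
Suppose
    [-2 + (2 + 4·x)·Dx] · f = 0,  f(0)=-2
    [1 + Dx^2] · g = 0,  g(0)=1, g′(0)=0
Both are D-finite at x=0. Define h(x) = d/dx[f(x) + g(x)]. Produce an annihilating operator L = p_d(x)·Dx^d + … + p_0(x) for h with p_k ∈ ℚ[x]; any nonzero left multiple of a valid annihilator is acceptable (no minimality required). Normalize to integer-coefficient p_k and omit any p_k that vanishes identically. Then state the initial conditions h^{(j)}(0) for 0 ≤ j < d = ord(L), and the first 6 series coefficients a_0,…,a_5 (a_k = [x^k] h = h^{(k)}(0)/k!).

f: a_k = -2, -2, 1, -1, 5/4, -7/4, …
g: a_k = 1, 0, -1/2, 0, 1/24, 0, …
L₀ := lclm(L_f,L_g); ord L₀ ≤ 1+2.
Differentiate: ansatz ord ≤ ord L₀ ⇒ L.
L = (-4 - x - x^2) + (-1 - 3·x - 3·x^2 - 2·x^3)·Dx + (-4 - x - x^2)·Dx^2 + (-1 - 3·x - 3·x^2 - 2·x^3)·Dx^3  (order 3).
h: a_k = -2, 1, -3, 31/6, -35/4, 1889/120, …
ICs: h(0) = -2, h′(0) = 1, h′′(0) = -6.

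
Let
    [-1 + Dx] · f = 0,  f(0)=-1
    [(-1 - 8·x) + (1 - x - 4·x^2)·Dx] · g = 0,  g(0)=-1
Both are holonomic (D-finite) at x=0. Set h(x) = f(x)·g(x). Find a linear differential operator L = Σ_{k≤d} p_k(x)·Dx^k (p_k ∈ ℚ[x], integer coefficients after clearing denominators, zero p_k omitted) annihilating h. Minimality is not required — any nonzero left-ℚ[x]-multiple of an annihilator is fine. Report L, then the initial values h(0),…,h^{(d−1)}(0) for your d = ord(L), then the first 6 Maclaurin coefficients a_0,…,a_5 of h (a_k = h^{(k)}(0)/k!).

f: a_k = -1, -1, -1/2, -1/6, -1/24, -1/120, …
g: a_k = -1, -1, -5, -9, -29, -65, …
h₀=f·g: eliminate ⇒ L₀, order ≤ 1·1.
L = (2 + 7·x - 4·x^2) + (-1 + x + 4·x^2)·Dx  (order 1).
h: a_k = 1, 2, 13/2, 44/3, 977/24, 5963/60, …
ICs: h(0) = 1.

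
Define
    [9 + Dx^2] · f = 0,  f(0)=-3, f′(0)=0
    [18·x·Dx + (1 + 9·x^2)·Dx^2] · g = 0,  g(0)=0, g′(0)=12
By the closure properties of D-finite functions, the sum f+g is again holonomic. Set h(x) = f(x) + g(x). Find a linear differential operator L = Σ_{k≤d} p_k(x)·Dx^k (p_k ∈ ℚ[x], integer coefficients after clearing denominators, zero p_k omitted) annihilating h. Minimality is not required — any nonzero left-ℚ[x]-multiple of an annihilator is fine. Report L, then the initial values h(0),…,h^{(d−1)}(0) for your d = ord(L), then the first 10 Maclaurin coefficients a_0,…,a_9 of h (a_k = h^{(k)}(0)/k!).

L = (-1782·x + 20412·x^3 + 13122·x^5)·Dx + (-9 + 567·x^2 + 6561·x^4 + 6561·x^6)·Dx^2 + (-198·x + 2268·x^3 + 1458·x^5)·Dx^3 + (-1 + 63·x^2 + 729·x^4 + 729·x^6)·Dx^4  (order 4).
h: a_k = -3, 12, 27/2, -36, -81/8, 972/5, 243/80, -8748/7, -2187/4480, 8748, …
ICs: h(0) = -3, h′(0) = 12, h′′(0) = 27, h′′′(0) = -216.

f: a_k = -3, 0, 27/2, 0, -81/8, 0, 243/80, 0, -2187/4480, 0, …
g: a_k = 0, 12, 0, -36, 0, 972/5, 0, -8748/7, 0, 8748, …
h₀=f+g: left-lcm gives L₀, ord ≤ 4.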